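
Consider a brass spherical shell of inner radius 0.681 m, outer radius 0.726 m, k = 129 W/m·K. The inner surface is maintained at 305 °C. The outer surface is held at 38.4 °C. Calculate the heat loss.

Q = 4.75×10^6 W

Q = 4πk·ΔT/(1/r₁ − 1/r₂) = 4π × 129 × 266.6 / (1/0.681 − 1/0.726) = 4.75×10^6 W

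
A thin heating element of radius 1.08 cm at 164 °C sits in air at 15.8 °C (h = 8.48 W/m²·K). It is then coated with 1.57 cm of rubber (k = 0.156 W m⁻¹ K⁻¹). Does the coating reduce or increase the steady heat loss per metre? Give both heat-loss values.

Critical radius for a cylinder: r_cr = k/h = 0.0184 m = 1.84 cm.
Outer radius after coating: r₂ = 0.0108 + 0.0157 = 0.0265 m.
r₁ < r_cr < r₂: heat loss rises to a maximum at r_cr then falls. Whether the coating helps depends on whether Q(r₂) has dropped back below Q(r₁).
Bare: R = 1/(2πr₁h) = 1.738 m·K/W; Q = 148.2/1.738 = 85.3 W/m.
Coated: R = R_cond + R_conv = 1.624 m·K/W; Q = 148.2/1.624 = 91.3 W/m.

increases: 85.3 → 91.3 W/m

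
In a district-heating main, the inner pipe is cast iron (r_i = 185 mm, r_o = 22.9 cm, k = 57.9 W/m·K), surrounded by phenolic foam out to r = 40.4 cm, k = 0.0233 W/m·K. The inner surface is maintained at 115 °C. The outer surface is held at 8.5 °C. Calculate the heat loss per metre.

Resistance network (inner→outer):
  R'_cast iron = ln(0.229/0.185)/(2πk) = 0.2134/(2π·57.9) = 5.865×10^-4 m·K/W
  R'_phenolic foam = ln(0.404/0.229)/(2πk) = 0.5677/(2π·0.0233) = 3.878 m·K/W
ΣR = 5.865×10^-4 + 3.878 = 3.879 m·K/W
Q' = ΔT/ΣR = (115 °C − 8.5 °C)/3.879 = 27.5 W/m

Q' = 27.5 W/m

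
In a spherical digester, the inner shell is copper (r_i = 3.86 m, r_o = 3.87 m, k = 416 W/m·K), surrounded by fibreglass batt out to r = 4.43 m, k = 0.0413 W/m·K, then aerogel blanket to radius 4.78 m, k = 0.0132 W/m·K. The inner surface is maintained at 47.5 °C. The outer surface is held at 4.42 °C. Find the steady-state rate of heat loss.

Resistance network (inner→outer):
  R_copper = (1/3.86 − 1/3.87)/(4πk) = 6.694×10^-4/(4π·416) = 1.281×10^-7 K/W
  R_fibreglass batt = (1/3.87 − 1/4.43)/(4πk) = 0.03266/(4π·0.0413) = 0.06294 K/W
  R_aerogel blanket = (1/4.43 − 1/4.78)/(4πk) = 0.01653/(4π·0.0132) = 0.09964 K/W
ΣR = 1.281×10^-7 + 0.06294 + 0.09964 = 0.1626 K/W
Q = ΔT/ΣR = (47.5 °C − 4.42 °C)/0.1626 = 265 W

Q = 265 W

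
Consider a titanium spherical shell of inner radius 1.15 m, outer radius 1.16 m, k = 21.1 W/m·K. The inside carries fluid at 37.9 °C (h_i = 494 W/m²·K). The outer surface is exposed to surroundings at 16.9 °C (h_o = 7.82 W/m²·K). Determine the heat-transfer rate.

Q = 2.72 kW

Series thermal resistances, inner to outer:
  R_conv,in = 1/(4πr²h) = 1/(4π·1.15²·494) = 1.218×10^-4 K/W
  R_titanium = (1/1.15 − 1/1.16)/(4πk) = 0.007496/(4π·21.1) = 2.827×10^-5 K/W
  R_conv,out = 1/(4πr²h) = 1/(4π·1.16²·7.82) = 0.007563 K/W
ΣR = 1.218×10^-4 + 2.827×10^-5 + 0.007563 = 0.007713 K/W
Q = ΔT/ΣR = (37.9 °C − 16.9 °C)/0.007713 = 2720 W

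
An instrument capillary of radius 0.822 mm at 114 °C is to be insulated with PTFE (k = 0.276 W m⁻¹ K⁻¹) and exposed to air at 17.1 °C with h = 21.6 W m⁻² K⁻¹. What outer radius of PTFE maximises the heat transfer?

r_cr = 1.28 cm

For a cylinder, r_cr = k_ins/h = 0.276/21.6 = 0.0128 m = 1.28 cm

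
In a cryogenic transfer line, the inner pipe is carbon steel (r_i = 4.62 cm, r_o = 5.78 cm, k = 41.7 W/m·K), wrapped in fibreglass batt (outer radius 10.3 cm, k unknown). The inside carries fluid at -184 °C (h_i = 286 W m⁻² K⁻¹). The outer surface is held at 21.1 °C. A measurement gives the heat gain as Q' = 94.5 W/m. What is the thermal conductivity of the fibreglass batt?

ΣR = ΔT/Q' = |-184 − 21.1|/94.5 = 2.170 m·K/W
Known resistances:
  R'_conv,in = 1/(2πr h) = 1/(2π·0.0462·286) = 0.01205 m·K/W
  R'_carbon steel = ln(0.0578/0.0462)/(2πk) = 0.2240/(2π·41.7) = 8.550×10^-4 m·K/W
R_fibreglass batt = ΣR − ΣR_known = 2.170 − 0.01290 = 2.157 m·K/W
ln(r₂/r₁)/(2πk) = 2.157 ⇒ k = 0.5777/(2π·2.157) = 0.0426 W/m·K

k = 0.0426 W/m·K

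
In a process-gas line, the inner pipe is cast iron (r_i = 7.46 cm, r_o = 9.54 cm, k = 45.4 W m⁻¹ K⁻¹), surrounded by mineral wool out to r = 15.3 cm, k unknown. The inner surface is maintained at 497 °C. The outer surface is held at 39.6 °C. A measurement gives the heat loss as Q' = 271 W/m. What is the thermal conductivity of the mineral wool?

ΣR = ΔT/Q' = |497 − 39.6|/271 = 1.688 m·K/W
Known resistances:
  R'_cast iron = ln(0.0954/0.0746)/(2πk) = 0.2459/(2π·45.4) = 8.622×10^-4 m·K/W
R_mineral wool = ΣR − ΣR_known = 1.688 − 8.622×10^-4 = 1.687 m·K/W
ln(r₂/r₁)/(2πk) = 1.687 ⇒ k = 0.4724/(2π·1.687) = 0.0446 W/m·K

k = 0.0446 W/m·K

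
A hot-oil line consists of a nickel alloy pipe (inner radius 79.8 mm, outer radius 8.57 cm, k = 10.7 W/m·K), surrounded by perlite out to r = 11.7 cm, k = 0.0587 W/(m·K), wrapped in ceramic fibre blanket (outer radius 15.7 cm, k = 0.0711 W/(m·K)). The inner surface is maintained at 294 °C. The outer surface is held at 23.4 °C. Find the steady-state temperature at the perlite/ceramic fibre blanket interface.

T = 142 °C

Resistance network (inner→outer):
  R'_nickel alloy = ln(0.0857/0.0798)/(2πk) = 0.07133/(2π·10.7) = 0.001061 m·K/W
  R'_perlite = ln(0.117/0.0857)/(2πk) = 0.3113/(2π·0.0587) = 0.8441 m·K/W
  R'_ceramic fibre blanket = ln(0.157/0.117)/(2πk) = 0.2941/(2π·0.0711) = 0.6583 m·K/W
ΣR = 0.001061 + 0.8441 + 0.6583 = 1.503 m·K/W
Q' = ΔT/ΣR = (294 °C − 23.4 °C)/1.503 = 180.0 W/m
From the inner boundary to the perlite/ceramic fibre blanket interface, ΣR_partial = 0.8452 m·K/W.
T_interface = T_in − Q'·ΣR_partial = 294 °C − (180.0)(0.8452) = 142 °C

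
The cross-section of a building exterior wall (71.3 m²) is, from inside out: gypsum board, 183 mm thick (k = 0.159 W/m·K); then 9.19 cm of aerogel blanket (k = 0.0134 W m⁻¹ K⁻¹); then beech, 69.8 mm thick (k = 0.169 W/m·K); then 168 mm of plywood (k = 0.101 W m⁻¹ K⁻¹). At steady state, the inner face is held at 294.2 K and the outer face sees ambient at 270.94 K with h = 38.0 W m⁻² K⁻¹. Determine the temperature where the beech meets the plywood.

Series thermal resistances, inner to outer:
  R_gypsum board = L/(kA) = 0.183/(0.159·71.3) = 0.01614 K/W
  R_aerogel blanket = L/(kA) = 0.0919/(0.0134·71.3) = 0.09619 K/W
  R_beech = L/(kA) = 0.0698/(0.169·71.3) = 0.005793 K/W
  R_plywood = L/(kA) = 0.168/(0.101·71.3) = 0.02333 K/W
  R_conv,out = 1/(hA) = 1/(38.0·71.3) = 3.691×10^-4 K/W
ΣR = 0.01614 + 0.09619 + 0.005793 + 0.02333 + 3.691×10^-4 = 0.1418 K/W
Q = ΔT/ΣR = (294.2 K − 270.94 K)/0.1418 = 164.0 W
From the inner boundary to the beech/plywood interface, ΣR_partial = 0.1181 K/W.
T_interface = T_in − Q·ΣR_partial = 294.2 K − (164.0)(0.1181) = 274.83 K

T = 274.83 K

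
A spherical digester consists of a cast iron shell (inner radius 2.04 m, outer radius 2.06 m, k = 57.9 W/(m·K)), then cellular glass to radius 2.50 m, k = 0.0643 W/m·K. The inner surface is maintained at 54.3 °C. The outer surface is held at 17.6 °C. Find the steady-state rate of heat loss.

Q = 347 W

Series thermal resistances, inner to outer:
  R_cast iron = (1/2.04 − 1/2.06)/(4πk) = 0.004759/(4π·57.9) = 6.541×10^-6 K/W
  R_cellular glass = (1/2.06 − 1/2.50)/(4πk) = 0.08544/(4π·0.0643) = 0.1057 K/W
ΣR = 6.541×10^-6 + 0.1057 = 0.1057 K/W
Q = ΔT/ΣR = (54.3 °C − 17.6 °C)/0.1057 = 347 W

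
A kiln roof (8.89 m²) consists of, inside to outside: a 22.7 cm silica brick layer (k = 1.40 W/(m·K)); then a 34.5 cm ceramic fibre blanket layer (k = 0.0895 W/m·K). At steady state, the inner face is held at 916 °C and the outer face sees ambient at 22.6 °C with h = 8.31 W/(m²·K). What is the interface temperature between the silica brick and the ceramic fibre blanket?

T = 881 °C

Series thermal resistances, inner to outer:
  R_silica brick = L/(kA) = 0.227/(1.40·8.89) = 0.01824 K/W
  R_ceramic fibre blanket = L/(kA) = 0.345/(0.0895·8.89) = 0.4336 K/W
  R_conv,out = 1/(hA) = 1/(8.31·8.89) = 0.01354 K/W
ΣR = 0.01824 + 0.4336 + 0.01354 = 0.4654 K/W
Q = ΔT/ΣR = (916 °C − 22.6 °C)/0.4654 = 1920 W
From the inner boundary to the silica brick/ceramic fibre blanket interface, ΣR_partial = 0.01824 K/W.
T_interface = T_in − Q·ΣR_partial = 916 °C − (1920)(0.01824) = 881 °C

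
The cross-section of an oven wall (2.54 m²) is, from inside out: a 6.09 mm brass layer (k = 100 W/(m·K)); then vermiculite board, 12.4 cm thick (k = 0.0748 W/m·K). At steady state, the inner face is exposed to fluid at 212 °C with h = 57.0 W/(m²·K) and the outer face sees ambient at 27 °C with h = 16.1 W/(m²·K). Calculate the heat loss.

Q = 270 W

Treat each layer as a resistance in series:
  R_conv,in = 1/(hA) = 1/(57.0·2.54) = 0.006907 K/W
  R_brass = L/(kA) = 0.00609/(100·2.54) = 2.398×10^-5 K/W
  R_vermiculite board = L/(kA) = 0.124/(0.0748·2.54) = 0.6527 K/W
  R_conv,out = 1/(hA) = 1/(16.1·2.54) = 0.02445 K/W
ΣR = 0.006907 + 2.398×10^-5 + 0.6527 + 0.02445 = 0.6841 K/W
Q = ΔT/ΣR = (212 °C − 27 °C)/0.6841 = 270 W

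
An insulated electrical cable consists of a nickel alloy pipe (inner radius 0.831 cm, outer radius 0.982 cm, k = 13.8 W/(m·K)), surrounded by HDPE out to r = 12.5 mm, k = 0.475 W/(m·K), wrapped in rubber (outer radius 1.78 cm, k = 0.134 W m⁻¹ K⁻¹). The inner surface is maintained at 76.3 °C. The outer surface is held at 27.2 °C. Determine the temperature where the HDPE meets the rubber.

Series thermal resistances, inner to outer:
  R'_nickel alloy = ln(0.00982/0.00831)/(2πk) = 0.1670/(2π·13.8) = 0.001926 m·K/W
  R'_HDPE = ln(0.0125/0.00982)/(2πk) = 0.2413/(2π·0.475) = 0.08085 m·K/W
  R'_rubber = ln(0.0178/0.0125)/(2πk) = 0.3535/(2π·0.134) = 0.4198 m·K/W
ΣR = 0.001926 + 0.08085 + 0.4198 = 0.5026 m·K/W
Q' = ΔT/ΣR = (76.3 °C − 27.2 °C)/0.5026 = 97.69 W/m
From the inner boundary to the HDPE/rubber interface, ΣR_partial = 0.08278 m·K/W.
T_interface = T_in − Q'·ΣR_partial = 76.3 °C − (97.69)(0.08278) = 68.2 °C

T = 68.2 °C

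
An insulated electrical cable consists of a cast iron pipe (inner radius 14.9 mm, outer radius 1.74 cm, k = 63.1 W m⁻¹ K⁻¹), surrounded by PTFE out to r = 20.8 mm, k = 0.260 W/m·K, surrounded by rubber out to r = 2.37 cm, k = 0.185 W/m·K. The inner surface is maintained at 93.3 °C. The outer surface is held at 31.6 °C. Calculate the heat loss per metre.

Resistance network (inner→outer):
  R'_cast iron = ln(0.0174/0.0149)/(2πk) = 0.1551/(2π·63.1) = 3.912×10^-4 m·K/W
  R'_PTFE = ln(0.0208/0.0174)/(2πk) = 0.1785/(2π·0.260) = 0.1093 m·K/W
  R'_rubber = ln(0.0237/0.0208)/(2πk) = 0.1305/(2π·0.185) = 0.1123 m·K/W
ΣR = 3.912×10^-4 + 0.1093 + 0.1123 = 0.2220 m·K/W
Q' = ΔT/ΣR = (93.3 °C − 31.6 °C)/0.2220 = 278 W/m

Q' = 278 W/m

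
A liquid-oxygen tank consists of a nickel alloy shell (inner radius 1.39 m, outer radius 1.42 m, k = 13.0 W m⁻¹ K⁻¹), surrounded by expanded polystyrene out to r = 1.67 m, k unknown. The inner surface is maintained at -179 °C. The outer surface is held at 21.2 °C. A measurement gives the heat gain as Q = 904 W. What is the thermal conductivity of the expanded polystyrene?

k = 0.0379 W/m·K

ΣR = ΔT/Q = |-179 − 21.2|/904 = 0.2215 K/W
Known resistances:
  R_nickel alloy = (1/1.39 − 1/1.42)/(4πk) = 0.01520/(4π·13.0) = 9.304×10^-5 K/W
R_expanded polystyrene = ΣR − ΣR_known = 0.2215 − 9.304×10^-5 = 0.2214 K/W
(1/r₁−1/r₂)/(4πk) = 0.2214 ⇒ k = 0.1054/(4π·0.2214) = 0.0379 W/m·K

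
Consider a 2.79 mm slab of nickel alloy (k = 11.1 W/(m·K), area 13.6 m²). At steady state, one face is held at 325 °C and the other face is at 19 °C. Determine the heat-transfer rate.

Q = 16600 kW

Q = kA·ΔT/L = 11.1 × 13.6 × |325 °C − 19 °C| / 0.00279 = 1.66×10^7 W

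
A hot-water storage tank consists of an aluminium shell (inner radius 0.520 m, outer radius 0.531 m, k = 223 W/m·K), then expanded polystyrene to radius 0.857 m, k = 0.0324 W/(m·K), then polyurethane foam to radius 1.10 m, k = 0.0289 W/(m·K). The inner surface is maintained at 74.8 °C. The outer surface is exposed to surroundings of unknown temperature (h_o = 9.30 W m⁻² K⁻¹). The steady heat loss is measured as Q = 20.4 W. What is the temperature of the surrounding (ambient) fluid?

Series resistances:
  R_aluminium = (1/0.520 − 1/0.531)/(4πk) = 0.03984/(4π·223) = 1.422×10^-5 K/W
  R_expanded polystyrene = (1/0.531 − 1/0.857)/(4πk) = 0.7164/(4π·0.0324) = 1.759 K/W
  R_polyurethane foam = (1/0.857 − 1/1.10)/(4πk) = 0.2578/(4π·0.0289) = 0.7098 K/W
  R_conv,out = 1/(4πr²h) = 1/(4π·1.10²·9.30) = 0.007072 K/W
ΣR = 2.476 K/W
ΔT = Q·ΣR = 20.4 × 2.476 = 50.51 K
Heat flows outward, so T_out = T_in − ΔT = 74.8 − 50.51 = 24.3 °C

T_out = 24.3 °C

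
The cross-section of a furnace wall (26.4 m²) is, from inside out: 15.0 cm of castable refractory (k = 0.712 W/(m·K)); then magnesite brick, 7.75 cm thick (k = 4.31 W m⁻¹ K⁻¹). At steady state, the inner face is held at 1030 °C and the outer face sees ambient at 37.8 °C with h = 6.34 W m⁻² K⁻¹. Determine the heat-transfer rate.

Series thermal resistances, inner to outer:
  R_castable refractory = L/(kA) = 0.150/(0.712·26.4) = 0.007980 K/W
  R_magnesite brick = L/(kA) = 0.0775/(4.31·26.4) = 6.811×10^-4 K/W
  R_conv,out = 1/(hA) = 1/(6.34·26.4) = 0.005975 K/W
ΣR = 0.007980 + 6.811×10^-4 + 0.005975 = 0.01464 K/W
Q = ΔT/ΣR = (1030 °C − 37.8 °C)/0.01464 = 67800 W

Q = 67.8 kW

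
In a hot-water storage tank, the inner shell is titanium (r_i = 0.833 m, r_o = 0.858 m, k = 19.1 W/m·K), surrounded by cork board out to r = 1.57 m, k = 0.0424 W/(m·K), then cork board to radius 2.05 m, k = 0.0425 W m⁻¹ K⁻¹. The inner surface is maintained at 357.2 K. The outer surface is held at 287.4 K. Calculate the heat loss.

Series thermal resistances, inner to outer:
  R_titanium = (1/0.833 − 1/0.858)/(4πk) = 0.03498/(4π·19.1) = 1.457×10^-4 K/W
  R_cork board = (1/0.858 − 1/1.57)/(4πk) = 0.5286/(4π·0.0424) = 0.9920 K/W
  R_cork board = (1/1.57 − 1/2.05)/(4πk) = 0.1491/(4π·0.0425) = 0.2792 K/W
ΣR = 1.457×10^-4 + 0.9920 + 0.2792 = 1.271 K/W
Q = ΔT/ΣR = (357.2 K − 287.4 K)/1.271 = 54.9 W

Q = 54.9 W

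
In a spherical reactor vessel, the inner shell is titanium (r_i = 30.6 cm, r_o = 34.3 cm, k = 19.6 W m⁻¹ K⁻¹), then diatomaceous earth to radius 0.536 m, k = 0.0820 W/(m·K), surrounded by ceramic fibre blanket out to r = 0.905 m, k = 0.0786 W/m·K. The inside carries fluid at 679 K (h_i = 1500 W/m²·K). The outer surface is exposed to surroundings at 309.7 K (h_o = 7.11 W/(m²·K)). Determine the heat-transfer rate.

Q = 205 W

Treat each layer as a resistance in series:
  R_conv,in = 1/(4πr²h) = 1/(4π·0.306²·1500) = 5.666×10^-4 K/W
  R_titanium = (1/0.306 − 1/0.343)/(4πk) = 0.3525/(4π·19.6) = 0.001431 K/W
  R_diatomaceous earth = (1/0.343 − 1/0.536)/(4πk) = 1.050/(4π·0.0820) = 1.019 K/W
  R_ceramic fibre blanket = (1/0.536 − 1/0.905)/(4πk) = 0.7607/(4π·0.0786) = 0.7702 K/W
  R_conv,out = 1/(4πr²h) = 1/(4π·0.905²·7.11) = 0.01367 K/W
ΣR = 5.666×10^-4 + 0.001431 + 1.019 + 0.7702 + 0.01367 = 1.805 K/W
Q = ΔT/ΣR = (679 K − 309.7 K)/1.805 = 205 W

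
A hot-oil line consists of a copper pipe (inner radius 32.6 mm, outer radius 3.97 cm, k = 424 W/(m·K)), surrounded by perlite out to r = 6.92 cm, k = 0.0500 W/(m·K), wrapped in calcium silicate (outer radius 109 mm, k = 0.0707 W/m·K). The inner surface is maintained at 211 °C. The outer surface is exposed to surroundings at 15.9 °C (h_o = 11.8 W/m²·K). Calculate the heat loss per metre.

Q' = 66.9 W/m

Treat each layer as a resistance in series:
  R'_copper = ln(0.0397/0.0326)/(2πk) = 0.1970/(2π·424) = 7.396×10^-5 m·K/W
  R'_perlite = ln(0.0692/0.0397)/(2πk) = 0.5556/(2π·0.0500) = 1.769 m·K/W
  R'_calcium silicate = ln(0.109/0.0692)/(2πk) = 0.4543/(2π·0.0707) = 1.023 m·K/W
  R'_conv,out = 1/(2πr h) = 1/(2π·0.109·11.8) = 0.1237 m·K/W
ΣR = 7.396×10^-5 + 1.769 + 1.023 + 0.1237 = 2.916 m·K/W
Q' = ΔT/ΣR = (211 °C − 15.9 °C)/2.916 = 66.9 W/m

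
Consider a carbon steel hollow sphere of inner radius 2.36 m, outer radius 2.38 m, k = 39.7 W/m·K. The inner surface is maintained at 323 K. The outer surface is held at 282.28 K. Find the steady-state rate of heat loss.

Q = 4πk·ΔT/(1/r₁ − 1/r₂) = 4π × 39.7 × 40.72 / (1/2.36 − 1/2.38) = 5.71×10^6 W

Q = 5710 kW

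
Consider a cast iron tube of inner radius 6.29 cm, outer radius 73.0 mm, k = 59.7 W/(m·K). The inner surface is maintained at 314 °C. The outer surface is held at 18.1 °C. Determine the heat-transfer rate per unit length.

Q' = 2πk·ΔT/ln(r₂/r₁) = 2π × 59.7 × 295.9 / ln(0.0730/0.0629) = 7.45×10^5 W/m

Q' = 7.45×10^5 W/m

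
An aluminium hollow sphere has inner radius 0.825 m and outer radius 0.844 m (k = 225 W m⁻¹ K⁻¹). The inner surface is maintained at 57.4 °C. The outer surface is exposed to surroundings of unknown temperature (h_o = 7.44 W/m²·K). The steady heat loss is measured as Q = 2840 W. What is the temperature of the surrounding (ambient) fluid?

T_out = 14.7 °C

Series resistances:
  R_aluminium = (1/0.825 − 1/0.844)/(4πk) = 0.02729/(4π·225) = 9.651×10^-6 K/W
  R_conv,out = 1/(4πr²h) = 1/(4π·0.844²·7.44) = 0.01502 K/W
ΣR = 0.01502 K/W
ΔT = Q·ΣR = 2840 × 0.01502 = 42.66 K
Heat flows outward, so T_out = T_in − ΔT = 57.4 − 42.66 = 14.7 °C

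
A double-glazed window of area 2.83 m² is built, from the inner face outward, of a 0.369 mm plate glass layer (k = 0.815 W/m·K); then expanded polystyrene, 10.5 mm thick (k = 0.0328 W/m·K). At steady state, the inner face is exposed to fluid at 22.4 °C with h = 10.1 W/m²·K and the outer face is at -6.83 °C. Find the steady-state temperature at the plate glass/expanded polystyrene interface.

Resistance network (inner→outer):
  R_conv,in = 1/(hA) = 1/(10.1·2.83) = 0.03499 K/W
  R_plate glass = L/(kA) = 3.69×10^-4/(0.815·2.83) = 1.600×10^-4 K/W
  R_expanded polystyrene = L/(kA) = 0.0105/(0.0328·2.83) = 0.1131 K/W
ΣR = 0.03499 + 1.600×10^-4 + 0.1131 = 0.1482 K/W
Q = ΔT/ΣR = (22.4 °C − -6.83 °C)/0.1482 = 197.2 W
From the inner boundary to the plate glass/expanded polystyrene interface, ΣR_partial = 0.03515 K/W.
T_interface = T_in − Q·ΣR_partial = 22.4 °C − (197.2)(0.03515) = 15.5 °C

T = 15.5 °C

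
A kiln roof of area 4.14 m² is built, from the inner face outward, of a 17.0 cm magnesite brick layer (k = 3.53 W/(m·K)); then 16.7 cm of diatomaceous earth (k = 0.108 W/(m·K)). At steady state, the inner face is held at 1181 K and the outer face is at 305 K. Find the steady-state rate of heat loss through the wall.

Q = 2270 W

Treat each layer as a resistance in series:
  R_magnesite brick = L/(kA) = 0.170/(3.53·4.14) = 0.01163 K/W
  R_diatomaceous earth = L/(kA) = 0.167/(0.108·4.14) = 0.3735 K/W
ΣR = 0.01163 + 0.3735 = 0.3851 K/W
Q = ΔT/ΣR = (1181 K − 305 K)/0.3851 = 2270 W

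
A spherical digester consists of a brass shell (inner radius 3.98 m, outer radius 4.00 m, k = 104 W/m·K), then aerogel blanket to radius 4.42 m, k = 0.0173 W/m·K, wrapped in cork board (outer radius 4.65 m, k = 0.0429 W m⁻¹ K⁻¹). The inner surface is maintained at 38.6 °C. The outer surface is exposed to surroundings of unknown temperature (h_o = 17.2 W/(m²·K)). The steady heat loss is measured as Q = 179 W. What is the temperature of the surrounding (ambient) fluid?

Series resistances:
  R_brass = (1/3.98 − 1/4.00)/(4πk) = 0.001256/(4π·104) = 9.613×10^-7 K/W
  R_aerogel blanket = (1/4.00 − 1/4.42)/(4πk) = 0.02376/(4π·0.0173) = 0.1093 K/W
  R_cork board = (1/4.42 − 1/4.65)/(4πk) = 0.01119/(4π·0.0429) = 0.02076 K/W
  R_conv,out = 1/(4πr²h) = 1/(4π·4.65²·17.2) = 2.140×10^-4 K/W
ΣR = 0.1302 K/W
ΔT = Q·ΣR = 179 × 0.1302 = 23.31 K
Heat flows outward, so T_out = T_in − ΔT = 38.6 − 23.31 = 15.3 °C

T_out = 15.3 °C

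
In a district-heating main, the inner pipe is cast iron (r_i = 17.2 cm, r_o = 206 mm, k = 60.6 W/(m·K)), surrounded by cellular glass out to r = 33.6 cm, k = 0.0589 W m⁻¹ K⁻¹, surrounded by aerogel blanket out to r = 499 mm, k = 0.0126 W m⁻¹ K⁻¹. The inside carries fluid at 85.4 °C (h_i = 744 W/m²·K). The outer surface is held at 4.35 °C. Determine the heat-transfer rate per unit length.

Treat each layer as a resistance in series:
  R'_conv,in = 1/(2πr h) = 1/(2π·0.172·744) = 0.001244 m·K/W
  R'_cast iron = ln(0.206/0.172)/(2πk) = 0.1804/(2π·60.6) = 4.737×10^-4 m·K/W
  R'_cellular glass = ln(0.336/0.206)/(2πk) = 0.4892/(2π·0.0589) = 1.322 m·K/W
  R'_aerogel blanket = ln(0.499/0.336)/(2πk) = 0.3955/(2π·0.0126) = 4.996 m·K/W
ΣR = 0.001244 + 4.737×10^-4 + 1.322 + 4.996 = 6.320 m·K/W
Q' = ΔT/ΣR = (85.4 °C − 4.35 °C)/6.320 = 12.8 W/m

Q' = 12.8 W/m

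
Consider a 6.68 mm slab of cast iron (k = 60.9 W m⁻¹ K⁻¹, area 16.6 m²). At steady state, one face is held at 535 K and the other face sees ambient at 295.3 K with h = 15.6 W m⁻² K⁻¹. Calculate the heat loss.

Series thermal resistances, inner to outer:
  R_cast iron = L/(kA) = 0.00668/(60.9·16.6) = 6.608×10^-6 K/W
  R_conv,out = 1/(hA) = 1/(15.6·16.6) = 0.003862 K/W
ΣR = 6.608×10^-6 + 0.003862 = 0.003869 K/W
Q = ΔT/ΣR = (535 K − 295.3 K)/0.003869 = 62000 W

Q = 62000 W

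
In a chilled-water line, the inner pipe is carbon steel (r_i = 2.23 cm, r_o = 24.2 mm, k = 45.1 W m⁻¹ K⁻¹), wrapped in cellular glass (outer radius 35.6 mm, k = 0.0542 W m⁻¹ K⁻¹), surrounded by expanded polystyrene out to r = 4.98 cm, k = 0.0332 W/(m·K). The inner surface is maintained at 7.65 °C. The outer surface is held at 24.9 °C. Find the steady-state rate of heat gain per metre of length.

Series thermal resistances, inner to outer:
  R'_carbon steel = ln(0.0242/0.0223)/(2πk) = 0.08177/(2π·45.1) = 2.885×10^-4 m·K/W
  R'_cellular glass = ln(0.0356/0.0242)/(2πk) = 0.3860/(2π·0.0542) = 1.133 m·K/W
  R'_expanded polystyrene = ln(0.0498/0.0356)/(2πk) = 0.3357/(2π·0.0332) = 1.609 m·K/W
ΣR = 2.885×10^-4 + 1.133 + 1.609 = 2.742 m·K/W
Q' = ΔT/ΣR = (7.65 °C − 24.9 °C)/2.742 = -6.29 W/m
(Negative Q' ⇒ heat flows inward; heat gain = 6.29 W/m.)

Q' = 6.29 W/m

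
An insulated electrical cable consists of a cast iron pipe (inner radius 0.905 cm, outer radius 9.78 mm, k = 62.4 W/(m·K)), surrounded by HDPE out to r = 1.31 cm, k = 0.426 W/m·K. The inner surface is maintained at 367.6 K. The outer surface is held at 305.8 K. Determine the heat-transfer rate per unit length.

Q' = 565 W/m

Treat each layer as a resistance in series:
  R'_cast iron = ln(0.00978/0.00905)/(2πk) = 0.07757/(2π·62.4) = 1.979×10^-4 m·K/W
  R'_HDPE = ln(0.0131/0.00978)/(2πk) = 0.2923/(2π·0.426) = 0.1092 m·K/W
ΣR = 1.979×10^-4 + 0.1092 = 0.1094 m·K/W
Q' = ΔT/ΣR = (367.6 K − 305.8 K)/0.1094 = 565 W/m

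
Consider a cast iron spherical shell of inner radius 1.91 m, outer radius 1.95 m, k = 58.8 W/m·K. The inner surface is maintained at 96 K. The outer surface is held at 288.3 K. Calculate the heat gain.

Q = 4πk·ΔT/(1/r₁ − 1/r₂) = 4π × 58.8 × 192.3 / (1/1.91 − 1/1.95) = 1.32×10^7 W

Q = 13200 kW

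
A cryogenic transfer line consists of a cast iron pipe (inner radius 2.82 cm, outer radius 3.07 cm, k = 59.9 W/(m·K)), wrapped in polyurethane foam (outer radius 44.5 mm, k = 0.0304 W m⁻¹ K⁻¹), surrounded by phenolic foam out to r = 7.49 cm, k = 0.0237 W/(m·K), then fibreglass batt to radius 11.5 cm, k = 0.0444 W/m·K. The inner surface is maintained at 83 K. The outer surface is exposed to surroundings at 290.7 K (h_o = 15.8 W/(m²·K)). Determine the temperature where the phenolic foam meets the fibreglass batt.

Series thermal resistances, inner to outer:
  R'_cast iron = ln(0.0307/0.0282)/(2πk) = 0.08494/(2π·59.9) = 2.257×10^-4 m·K/W
  R'_polyurethane foam = ln(0.0445/0.0307)/(2πk) = 0.3712/(2π·0.0304) = 1.944 m·K/W
  R'_phenolic foam = ln(0.0749/0.0445)/(2πk) = 0.5207/(2π·0.0237) = 3.496 m·K/W
  R'_fibreglass batt = ln(0.115/0.0749)/(2πk) = 0.4288/(2π·0.0444) = 1.537 m·K/W
  R'_conv,out = 1/(2πr h) = 1/(2π·0.115·15.8) = 0.08759 m·K/W
ΣR = 2.257×10^-4 + 1.944 + 3.496 + 1.537 + 0.08759 = 7.065 m·K/W
Q' = ΔT/ΣR = (83 K − 290.7 K)/7.065 = -29.40 W/m
From the inner boundary to the phenolic foam/fibreglass batt interface, ΣR_partial = 5.440 m·K/W.
T_interface = T_in − Q'·ΣR_partial = 83 K − (-29.40)(5.440) = 242.9 K

T = 242.9 K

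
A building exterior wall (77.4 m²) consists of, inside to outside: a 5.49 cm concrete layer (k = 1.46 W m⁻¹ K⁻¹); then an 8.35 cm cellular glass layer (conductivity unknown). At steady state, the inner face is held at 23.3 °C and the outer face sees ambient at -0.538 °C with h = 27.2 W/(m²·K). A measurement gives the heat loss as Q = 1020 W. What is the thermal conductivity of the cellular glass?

k = 0.0481 W/m·K

ΣR = ΔT/Q = |23.3 − -0.538|/1020 = 0.02337 K/W
Known resistances:
  R_concrete = L/(kA) = 0.0549/(1.46·77.4) = 4.858×10^-4 K/W
  R_conv,out = 1/(hA) = 1/(27.2·77.4) = 4.750×10^-4 K/W
R_cellular glass = ΣR − ΣR_known = 0.02337 − 9.608×10^-4 = 0.02241 K/W
L/(kA) = 0.02241 ⇒ k = 0.0835/(0.02241·77.4) = 0.0481 W/m·K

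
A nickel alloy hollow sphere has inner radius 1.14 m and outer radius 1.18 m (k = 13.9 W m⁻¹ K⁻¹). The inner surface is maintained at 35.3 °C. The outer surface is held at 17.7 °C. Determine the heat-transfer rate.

Q = 103 kW

Q = 4πk·ΔT/(1/r₁ − 1/r₂) = 4π × 13.9 × 17.6 / (1/1.14 − 1/1.18) = 1.03×10^5 W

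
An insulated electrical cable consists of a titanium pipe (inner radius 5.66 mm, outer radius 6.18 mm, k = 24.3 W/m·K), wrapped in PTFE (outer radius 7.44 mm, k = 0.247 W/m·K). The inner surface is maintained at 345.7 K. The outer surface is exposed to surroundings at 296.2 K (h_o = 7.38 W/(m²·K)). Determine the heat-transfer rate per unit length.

Series thermal resistances, inner to outer:
  R'_titanium = ln(0.00618/0.00566)/(2πk) = 0.08789/(2π·24.3) = 5.757×10^-4 m·K/W
  R'_PTFE = ln(0.00744/0.00618)/(2πk) = 0.1856/(2π·0.247) = 0.1196 m·K/W
  R'_conv,out = 1/(2πr h) = 1/(2π·0.00744·7.38) = 2.899 m·K/W
ΣR = 5.757×10^-4 + 0.1196 + 2.899 = 3.019 m·K/W
Q' = ΔT/ΣR = (345.7 K − 296.2 K)/3.019 = 16.4 W/m

Q' = 16.4 W/m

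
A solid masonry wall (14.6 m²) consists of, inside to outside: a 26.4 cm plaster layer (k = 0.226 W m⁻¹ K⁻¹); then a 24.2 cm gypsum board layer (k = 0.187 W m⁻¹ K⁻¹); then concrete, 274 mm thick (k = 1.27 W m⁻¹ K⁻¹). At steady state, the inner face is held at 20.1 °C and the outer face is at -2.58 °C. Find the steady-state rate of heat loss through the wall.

Series thermal resistances, inner to outer:
  R_plaster = L/(kA) = 0.264/(0.226·14.6) = 0.08001 K/W
  R_gypsum board = L/(kA) = 0.242/(0.187·14.6) = 0.08864 K/W
  R_concrete = L/(kA) = 0.274/(1.27·14.6) = 0.01478 K/W
ΣR = 0.08001 + 0.08864 + 0.01478 = 0.1834 K/W
Q = ΔT/ΣR = (20.1 °C − -2.58 °C)/0.1834 = 124 W

Q = 124 W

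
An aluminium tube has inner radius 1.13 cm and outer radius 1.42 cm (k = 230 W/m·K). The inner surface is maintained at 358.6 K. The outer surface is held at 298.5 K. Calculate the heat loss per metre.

Q' = 2πk·ΔT/ln(r₂/r₁) = 2π × 230 × 60.1 / ln(0.0142/0.0113) = 3.80×10^5 W/m

Q' = 380 kW/m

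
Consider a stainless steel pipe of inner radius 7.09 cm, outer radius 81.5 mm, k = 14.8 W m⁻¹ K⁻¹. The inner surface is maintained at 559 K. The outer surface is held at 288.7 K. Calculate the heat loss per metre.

Q' = 1.80×10^5 W/m

Q' = 2πk·ΔT/ln(r₂/r₁) = 2π × 14.8 × 270.3 / ln(0.0815/0.0709) = 1.80×10^5 W/m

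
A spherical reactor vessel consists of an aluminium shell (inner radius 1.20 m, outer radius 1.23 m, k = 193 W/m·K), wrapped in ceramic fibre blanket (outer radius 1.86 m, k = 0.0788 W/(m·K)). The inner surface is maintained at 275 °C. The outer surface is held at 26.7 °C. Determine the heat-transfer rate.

Resistance network (inner→outer):
  R_aluminium = (1/1.20 − 1/1.23)/(4πk) = 0.02033/(4π·193) = 8.380×10^-6 K/W
  R_ceramic fibre blanket = (1/1.23 − 1/1.86)/(4πk) = 0.2754/(4π·0.0788) = 0.2781 K/W
ΣR = 8.380×10^-6 + 0.2781 = 0.2781 K/W
Q = ΔT/ΣR = (275 °C − 26.7 °C)/0.2781 = 893 W

Q = 893 W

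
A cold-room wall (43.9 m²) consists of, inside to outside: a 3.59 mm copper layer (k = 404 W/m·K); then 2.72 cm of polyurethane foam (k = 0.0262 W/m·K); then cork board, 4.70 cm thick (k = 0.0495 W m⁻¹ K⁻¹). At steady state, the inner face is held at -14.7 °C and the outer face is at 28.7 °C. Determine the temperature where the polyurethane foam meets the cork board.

T = 7.97 °C

Resistance network (inner→outer):
  R_copper = L/(kA) = 0.00359/(404·43.9) = 2.024×10^-7 K/W
  R_polyurethane foam = L/(kA) = 0.0272/(0.0262·43.9) = 0.02365 K/W
  R_cork board = L/(kA) = 0.0470/(0.0495·43.9) = 0.02163 K/W
ΣR = 2.024×10^-7 + 0.02365 + 0.02163 = 0.04528 K/W
Q = ΔT/ΣR = (-14.7 °C − 28.7 °C)/0.04528 = -958.5 W
From the inner boundary to the polyurethane foam/cork board interface, ΣR_partial = 0.02365 K/W.
T_interface = T_in − Q·ΣR_partial = -14.7 °C − (-958.5)(0.02365) = 7.97 °C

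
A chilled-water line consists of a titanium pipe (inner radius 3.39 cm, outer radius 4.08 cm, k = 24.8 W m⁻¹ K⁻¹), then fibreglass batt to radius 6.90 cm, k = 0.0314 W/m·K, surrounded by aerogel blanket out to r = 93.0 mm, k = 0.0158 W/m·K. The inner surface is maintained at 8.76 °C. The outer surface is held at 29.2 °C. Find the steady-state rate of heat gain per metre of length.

Series thermal resistances, inner to outer:
  R'_titanium = ln(0.0408/0.0339)/(2πk) = 0.1853/(2π·24.8) = 0.001189 m·K/W
  R'_fibreglass batt = ln(0.0690/0.0408)/(2πk) = 0.5254/(2π·0.0314) = 2.663 m·K/W
  R'_aerogel blanket = ln(0.0930/0.0690)/(2πk) = 0.2985/(2π·0.0158) = 3.007 m·K/W
ΣR = 0.001189 + 2.663 + 3.007 = 5.671 m·K/W
Q' = ΔT/ΣR = (8.76 °C − 29.2 °C)/5.671 = -3.60 W/m
(Negative Q' ⇒ heat flows inward; heat gain = 3.60 W/m.)

Q' = 3.60 W/m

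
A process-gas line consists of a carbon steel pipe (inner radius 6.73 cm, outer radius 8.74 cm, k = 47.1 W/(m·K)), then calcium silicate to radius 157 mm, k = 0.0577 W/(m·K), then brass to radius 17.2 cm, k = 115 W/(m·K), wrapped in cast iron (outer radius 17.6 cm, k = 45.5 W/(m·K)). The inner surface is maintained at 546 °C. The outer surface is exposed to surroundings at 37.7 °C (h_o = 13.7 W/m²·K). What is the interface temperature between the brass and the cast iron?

T = 57.7 °C

Treat each layer as a resistance in series:
  R'_carbon steel = ln(0.0874/0.0673)/(2πk) = 0.2613/(2π·47.1) = 8.831×10^-4 m·K/W
  R'_calcium silicate = ln(0.157/0.0874)/(2πk) = 0.5858/(2π·0.0577) = 1.616 m·K/W
  R'_brass = ln(0.172/0.157)/(2πk) = 0.09125/(2π·115) = 1.263×10^-4 m·K/W
  R'_cast iron = ln(0.176/0.172)/(2πk) = 0.02299/(2π·45.5) = 8.042×10^-5 m·K/W
  R'_conv,out = 1/(2πr h) = 1/(2π·0.176·13.7) = 0.06601 m·K/W
ΣR = 8.831×10^-4 + 1.616 + 1.263×10^-4 + 8.042×10^-5 + 0.06601 = 1.683 m·K/W
Q' = ΔT/ΣR = (546 °C − 37.7 °C)/1.683 = 302.0 W/m
From the inner boundary to the brass/cast iron interface, ΣR_partial = 1.617 m·K/W.
T_interface = T_in − Q'·ΣR_partial = 546 °C − (302.0)(1.617) = 57.7 °C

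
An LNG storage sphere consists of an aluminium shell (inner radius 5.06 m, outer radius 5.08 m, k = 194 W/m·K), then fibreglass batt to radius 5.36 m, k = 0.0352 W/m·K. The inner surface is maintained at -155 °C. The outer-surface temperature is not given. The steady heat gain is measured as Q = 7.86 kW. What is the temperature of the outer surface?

T_out = 27.7 °C

Series resistances:
  R_aluminium = (1/5.06 − 1/5.08)/(4πk) = 7.781×10^-4/(4π·194) = 3.192×10^-7 K/W
  R_fibreglass batt = (1/5.08 − 1/5.36)/(4πk) = 0.01028/(4π·0.0352) = 0.02325 K/W
ΣR = 0.02325 K/W
ΔT = Q·ΣR = 7860 × 0.02325 = 182.7 K
Heat flows inward, so T_out = T_in + ΔT = -155 + 182.7 = 27.7 °C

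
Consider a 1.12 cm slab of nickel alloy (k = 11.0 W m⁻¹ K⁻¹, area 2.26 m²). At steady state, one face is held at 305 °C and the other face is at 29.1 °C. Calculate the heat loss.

Q = 612 kW

Q = kA·ΔT/L = 11.0 × 2.26 × |305 °C − 29.1 °C| / 0.0112 = 6.12×10^5 W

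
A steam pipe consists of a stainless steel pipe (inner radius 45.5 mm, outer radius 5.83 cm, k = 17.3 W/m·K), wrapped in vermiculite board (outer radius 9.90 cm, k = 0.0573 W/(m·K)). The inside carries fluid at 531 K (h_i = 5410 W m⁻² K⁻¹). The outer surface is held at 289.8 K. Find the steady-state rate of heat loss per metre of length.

Q' = 164 W/m

Treat each layer as a resistance in series:
  R'_conv,in = 1/(2πr h) = 1/(2π·0.0455·5410) = 6.466×10^-4 m·K/W
  R'_stainless steel = ln(0.0583/0.0455)/(2πk) = 0.2479/(2π·17.3) = 0.002281 m·K/W
  R'_vermiculite board = ln(0.0990/0.0583)/(2πk) = 0.5295/(2π·0.0573) = 1.471 m·K/W
ΣR = 6.466×10^-4 + 0.002281 + 1.471 = 1.474 m·K/W
Q' = ΔT/ΣR = (531 K − 289.8 K)/1.474 = 164 W/m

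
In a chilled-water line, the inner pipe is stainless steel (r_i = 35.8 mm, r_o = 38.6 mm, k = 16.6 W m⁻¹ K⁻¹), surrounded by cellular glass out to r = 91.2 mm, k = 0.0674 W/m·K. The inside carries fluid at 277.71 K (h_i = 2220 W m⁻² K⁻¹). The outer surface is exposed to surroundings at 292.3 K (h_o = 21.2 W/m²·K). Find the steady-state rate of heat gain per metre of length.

Q' = 6.90 W/m

Resistance network (inner→outer):
  R'_conv,in = 1/(2πr h) = 1/(2π·0.0358·2220) = 0.002003 m·K/W
  R'_stainless steel = ln(0.0386/0.0358)/(2πk) = 0.07530/(2π·16.6) = 7.220×10^-4 m·K/W
  R'_cellular glass = ln(0.0912/0.0386)/(2πk) = 0.8598/(2π·0.0674) = 2.030 m·K/W
  R'_conv,out = 1/(2πr h) = 1/(2π·0.0912·21.2) = 0.08232 m·K/W
ΣR = 0.002003 + 7.220×10^-4 + 2.030 + 0.08232 = 2.115 m·K/W
Q' = ΔT/ΣR = (277.71 K − 292.3 K)/2.115 = -6.90 W/m
(Negative Q' ⇒ heat flows inward; heat gain = 6.90 W/m.)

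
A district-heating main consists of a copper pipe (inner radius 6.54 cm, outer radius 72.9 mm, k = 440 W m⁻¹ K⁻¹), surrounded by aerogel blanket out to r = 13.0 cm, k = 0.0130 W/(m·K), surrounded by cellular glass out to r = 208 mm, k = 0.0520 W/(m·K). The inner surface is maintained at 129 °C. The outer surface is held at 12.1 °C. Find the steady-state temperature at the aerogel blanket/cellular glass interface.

T = 31.8 °C

Resistance network (inner→outer):
  R'_copper = ln(0.0729/0.0654)/(2πk) = 0.1086/(2π·440) = 3.927×10^-5 m·K/W
  R'_aerogel blanket = ln(0.130/0.0729)/(2πk) = 0.5784/(2π·0.0130) = 7.082 m·K/W
  R'_cellular glass = ln(0.208/0.130)/(2πk) = 0.4700/(2π·0.0520) = 1.439 m·K/W
ΣR = 3.927×10^-5 + 7.082 + 1.439 = 8.521 m·K/W
Q' = ΔT/ΣR = (129 °C − 12.1 °C)/8.521 = 13.72 W/m
From the inner boundary to the aerogel blanket/cellular glass interface, ΣR_partial = 7.082 m·K/W.
T_interface = T_in − Q'·ΣR_partial = 129 °C − (13.72)(7.082) = 31.8 °C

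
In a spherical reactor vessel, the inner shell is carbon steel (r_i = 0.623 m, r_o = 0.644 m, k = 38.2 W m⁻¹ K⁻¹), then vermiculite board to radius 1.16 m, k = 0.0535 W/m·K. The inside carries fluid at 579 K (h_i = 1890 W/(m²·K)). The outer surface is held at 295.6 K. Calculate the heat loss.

Resistance network (inner→outer):
  R_conv,in = 1/(4πr²h) = 1/(4π·0.623²·1890) = 1.085×10^-4 K/W
  R_carbon steel = (1/0.623 − 1/0.644)/(4πk) = 0.05234/(4π·38.2) = 1.090×10^-4 K/W
  R_vermiculite board = (1/0.644 − 1/1.16)/(4πk) = 0.6907/(4π·0.0535) = 1.027 K/W
ΣR = 1.085×10^-4 + 1.090×10^-4 + 1.027 = 1.027 K/W
Q = ΔT/ΣR = (579 K − 295.6 K)/1.027 = 276 W

Q = 276 W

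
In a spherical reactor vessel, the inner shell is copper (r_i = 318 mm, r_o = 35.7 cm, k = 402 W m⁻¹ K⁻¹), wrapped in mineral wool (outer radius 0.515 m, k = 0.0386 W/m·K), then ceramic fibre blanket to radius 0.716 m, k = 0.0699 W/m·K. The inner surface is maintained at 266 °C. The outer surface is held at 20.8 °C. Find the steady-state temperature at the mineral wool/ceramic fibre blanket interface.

T = 84.4 °C

Resistance network (inner→outer):
  R_copper = (1/0.318 − 1/0.357)/(4πk) = 0.3435/(4π·402) = 6.800×10^-5 K/W
  R_mineral wool = (1/0.357 − 1/0.515)/(4πk) = 0.8594/(4π·0.0386) = 1.772 K/W
  R_ceramic fibre blanket = (1/0.515 − 1/0.716)/(4πk) = 0.5451/(4π·0.0699) = 0.6206 K/W
ΣR = 6.800×10^-5 + 1.772 + 0.6206 = 2.393 K/W
Q = ΔT/ΣR = (266 °C − 20.8 °C)/2.393 = 102.5 W
From the inner boundary to the mineral wool/ceramic fibre blanket interface, ΣR_partial = 1.772 K/W.
T_interface = T_in − Q·ΣR_partial = 266 °C − (102.5)(1.772) = 84.4 °C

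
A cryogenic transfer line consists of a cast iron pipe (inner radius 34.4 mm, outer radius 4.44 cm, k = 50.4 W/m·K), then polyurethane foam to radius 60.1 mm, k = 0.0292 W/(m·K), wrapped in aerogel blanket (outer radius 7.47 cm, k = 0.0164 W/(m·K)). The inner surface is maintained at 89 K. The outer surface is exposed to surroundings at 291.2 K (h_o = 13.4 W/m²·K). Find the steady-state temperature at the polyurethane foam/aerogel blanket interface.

T = 174.2 K

Treat each layer as a resistance in series:
  R'_cast iron = ln(0.0444/0.0344)/(2πk) = 0.2552/(2π·50.4) = 8.058×10^-4 m·K/W
  R'_polyurethane foam = ln(0.0601/0.0444)/(2πk) = 0.3028/(2π·0.0292) = 1.650 m·K/W
  R'_aerogel blanket = ln(0.0747/0.0601)/(2πk) = 0.2175/(2π·0.0164) = 2.110 m·K/W
  R'_conv,out = 1/(2πr h) = 1/(2π·0.0747·13.4) = 0.1590 m·K/W
ΣR = 8.058×10^-4 + 1.650 + 2.110 + 0.1590 = 3.920 m·K/W
Q' = ΔT/ΣR = (89 K − 291.2 K)/3.920 = -51.58 W/m
From the inner boundary to the polyurethane foam/aerogel blanket interface, ΣR_partial = 1.651 m·K/W.
T_interface = T_in − Q'·ΣR_partial = 89 K − (-51.58)(1.651) = 174.2 K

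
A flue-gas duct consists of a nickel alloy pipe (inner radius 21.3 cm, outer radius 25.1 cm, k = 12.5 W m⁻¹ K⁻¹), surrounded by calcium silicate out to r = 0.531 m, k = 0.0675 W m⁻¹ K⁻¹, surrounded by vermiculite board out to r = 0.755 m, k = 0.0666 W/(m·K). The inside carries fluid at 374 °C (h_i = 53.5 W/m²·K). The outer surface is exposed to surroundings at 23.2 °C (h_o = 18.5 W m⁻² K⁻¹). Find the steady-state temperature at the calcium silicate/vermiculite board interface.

Series thermal resistances, inner to outer:
  R'_conv,in = 1/(2πr h) = 1/(2π·0.213·53.5) = 0.01397 m·K/W
  R'_nickel alloy = ln(0.251/0.213)/(2πk) = 0.1642/(2π·12.5) = 0.002090 m·K/W
  R'_calcium silicate = ln(0.531/0.251)/(2πk) = 0.7493/(2π·0.0675) = 1.767 m·K/W
  R'_vermiculite board = ln(0.755/0.531)/(2πk) = 0.3520/(2π·0.0666) = 0.8411 m·K/W
  R'_conv,out = 1/(2πr h) = 1/(2π·0.755·18.5) = 0.01139 m·K/W
ΣR = 0.01397 + 0.002090 + 1.767 + 0.8411 + 0.01139 = 2.636 m·K/W
Q' = ΔT/ΣR = (374 °C − 23.2 °C)/2.636 = 133.1 W/m
From the inner boundary to the calcium silicate/vermiculite board interface, ΣR_partial = 1.783 m·K/W.
T_interface = T_in − Q'·ΣR_partial = 374 °C − (133.1)(1.783) = 137 °C

T = 137 °C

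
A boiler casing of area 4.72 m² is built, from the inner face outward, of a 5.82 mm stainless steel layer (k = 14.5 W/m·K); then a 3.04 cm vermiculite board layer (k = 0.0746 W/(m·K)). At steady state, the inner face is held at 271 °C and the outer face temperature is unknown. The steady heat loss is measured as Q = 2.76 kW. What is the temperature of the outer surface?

Sum the resistances:
  R_stainless steel = L/(kA) = 0.00582/(14.5·4.72) = 8.504×10^-5 K/W
  R_vermiculite board = L/(kA) = 0.0304/(0.0746·4.72) = 0.08634 K/W
ΣR = 0.08642 K/W
ΔT = Q·ΣR = 2760 × 0.08642 = 238.5 K
Heat flows outward, so T_out = T_in − ΔT = 271 − 238.5 = 32.5 °C

T_out = 32.5 °C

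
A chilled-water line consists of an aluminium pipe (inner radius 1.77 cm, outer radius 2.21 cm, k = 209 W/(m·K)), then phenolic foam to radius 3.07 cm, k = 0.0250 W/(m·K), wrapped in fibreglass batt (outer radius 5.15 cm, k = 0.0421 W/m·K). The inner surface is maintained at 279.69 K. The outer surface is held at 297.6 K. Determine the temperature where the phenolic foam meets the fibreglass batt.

Treat each layer as a resistance in series:
  R'_aluminium = ln(0.0221/0.0177)/(2πk) = 0.2220/(2π·209) = 1.691×10^-4 m·K/W
  R'_phenolic foam = ln(0.0307/0.0221)/(2πk) = 0.3287/(2π·0.0250) = 2.092 m·K/W
  R'_fibreglass batt = ln(0.0515/0.0307)/(2πk) = 0.5173/(2π·0.0421) = 1.956 m·K/W
ΣR = 1.691×10^-4 + 2.092 + 1.956 = 4.048 m·K/W
Q' = ΔT/ΣR = (279.69 K − 297.6 K)/4.048 = -4.424 W/m
From the inner boundary to the phenolic foam/fibreglass batt interface, ΣR_partial = 2.092 m·K/W.
T_interface = T_in − Q'·ΣR_partial = 279.69 K − (-4.424)(2.092) = 288.9 K

T = 288.9 K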